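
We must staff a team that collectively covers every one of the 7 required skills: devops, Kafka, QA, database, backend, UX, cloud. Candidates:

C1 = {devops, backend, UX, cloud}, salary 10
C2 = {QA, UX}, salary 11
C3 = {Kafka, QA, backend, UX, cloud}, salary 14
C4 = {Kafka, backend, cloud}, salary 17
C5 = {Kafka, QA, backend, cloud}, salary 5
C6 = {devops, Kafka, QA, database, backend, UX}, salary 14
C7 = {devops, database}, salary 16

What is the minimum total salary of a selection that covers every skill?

19

C5, C6 cover every skill at salary 5 + 14 = 19.
Any cover uses at least 2 candidates; among all covering selections none totals below 19.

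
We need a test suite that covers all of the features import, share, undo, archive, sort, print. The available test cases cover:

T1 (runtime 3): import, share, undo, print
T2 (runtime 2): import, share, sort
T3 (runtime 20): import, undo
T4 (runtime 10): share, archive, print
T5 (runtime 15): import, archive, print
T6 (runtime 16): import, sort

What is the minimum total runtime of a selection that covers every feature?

15

T1, T2, T4 cover every feature at runtime 3 + 2 + 10 = 15.
Any cover uses at least 3 test cases; among all covering selections none totals below 15.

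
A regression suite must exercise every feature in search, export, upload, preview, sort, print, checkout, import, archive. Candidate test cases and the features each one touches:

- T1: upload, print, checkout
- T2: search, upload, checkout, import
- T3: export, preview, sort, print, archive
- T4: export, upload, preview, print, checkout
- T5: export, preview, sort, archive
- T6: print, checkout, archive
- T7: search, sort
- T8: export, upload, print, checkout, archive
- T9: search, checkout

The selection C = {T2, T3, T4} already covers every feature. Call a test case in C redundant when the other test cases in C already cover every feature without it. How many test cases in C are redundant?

Drop T2: search, import uncovered — not redundant.
Drop T3: sort, archive uncovered — not redundant.
Drop T4: the rest still cover every feature — redundant.
1 redundant: T4.

1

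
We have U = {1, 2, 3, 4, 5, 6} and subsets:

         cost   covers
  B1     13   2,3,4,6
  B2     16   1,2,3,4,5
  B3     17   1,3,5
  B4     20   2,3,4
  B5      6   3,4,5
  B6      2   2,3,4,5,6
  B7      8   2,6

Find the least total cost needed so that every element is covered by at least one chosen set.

18

B2, B6 cover every element at cost 16 + 2 = 18.
Any cover uses at least 2 sets; among all covering selections none totals below 18.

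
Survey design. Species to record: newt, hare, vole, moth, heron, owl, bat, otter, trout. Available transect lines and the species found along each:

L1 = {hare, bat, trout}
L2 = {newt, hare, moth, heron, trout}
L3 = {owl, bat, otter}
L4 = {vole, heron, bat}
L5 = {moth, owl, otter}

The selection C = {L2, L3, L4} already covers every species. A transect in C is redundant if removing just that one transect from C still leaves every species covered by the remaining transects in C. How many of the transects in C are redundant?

0

Drop L2: newt, hare, moth, trout uncovered — not redundant.
Drop L3: owl, otter uncovered — not redundant.
Drop L4: vole uncovered — not redundant.
None of the transects in C is redundant.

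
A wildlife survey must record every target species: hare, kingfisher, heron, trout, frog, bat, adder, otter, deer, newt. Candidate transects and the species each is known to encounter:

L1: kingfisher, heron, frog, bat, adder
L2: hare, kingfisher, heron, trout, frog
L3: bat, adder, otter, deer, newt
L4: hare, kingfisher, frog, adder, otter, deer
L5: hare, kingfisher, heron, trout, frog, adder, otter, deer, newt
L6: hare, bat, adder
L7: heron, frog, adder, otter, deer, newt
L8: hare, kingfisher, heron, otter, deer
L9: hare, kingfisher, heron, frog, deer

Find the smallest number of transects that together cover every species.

L1, L5 together cover {hare, kingfisher, heron, trout, frog, bat, adder, otter, deer, newt} — every species.
No single transect contains all 10 species, so 2 is optimal.

2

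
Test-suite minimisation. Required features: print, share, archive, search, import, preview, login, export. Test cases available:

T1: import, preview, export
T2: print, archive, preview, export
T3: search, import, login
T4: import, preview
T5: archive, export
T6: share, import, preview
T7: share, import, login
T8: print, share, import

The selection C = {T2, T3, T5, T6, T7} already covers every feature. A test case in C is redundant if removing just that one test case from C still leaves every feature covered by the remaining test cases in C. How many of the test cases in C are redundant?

3

Drop T2: print uncovered — not redundant.
Drop T3: search uncovered — not redundant.
Drop T5: the rest still cover every feature — redundant.
Drop T6: the rest still cover every feature — redundant.
Drop T7: the rest still cover every feature — redundant.
3 redundant: T5, T6, T7.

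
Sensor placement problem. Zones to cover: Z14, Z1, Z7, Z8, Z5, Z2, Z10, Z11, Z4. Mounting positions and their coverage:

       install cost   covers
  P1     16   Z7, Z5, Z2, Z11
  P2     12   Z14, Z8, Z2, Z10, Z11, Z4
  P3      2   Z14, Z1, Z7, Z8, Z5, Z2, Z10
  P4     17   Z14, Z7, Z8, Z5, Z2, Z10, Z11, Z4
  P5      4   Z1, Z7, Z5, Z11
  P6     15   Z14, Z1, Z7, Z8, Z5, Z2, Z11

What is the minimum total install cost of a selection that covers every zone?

14

P2, P3 cover every zone at install cost 12 + 2 = 14.
Any cover uses at least 2 sensor positions; among all covering selections none totals below 14.
Greedy by coverage-per-install cost would pick P3, P5, P2 for 18 — worse than the optimum 14.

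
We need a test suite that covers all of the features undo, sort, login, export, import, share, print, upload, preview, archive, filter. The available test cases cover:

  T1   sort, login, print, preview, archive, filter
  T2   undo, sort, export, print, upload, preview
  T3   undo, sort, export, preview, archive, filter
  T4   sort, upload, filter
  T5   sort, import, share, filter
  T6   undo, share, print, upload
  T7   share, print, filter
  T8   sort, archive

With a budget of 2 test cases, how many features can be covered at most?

9

Choosing T1, T2 covers {undo, sort, login, export, print, upload, preview, archive, filter} — 9 features.
No choice of 2 test cases does better; here import, share are left uncovered.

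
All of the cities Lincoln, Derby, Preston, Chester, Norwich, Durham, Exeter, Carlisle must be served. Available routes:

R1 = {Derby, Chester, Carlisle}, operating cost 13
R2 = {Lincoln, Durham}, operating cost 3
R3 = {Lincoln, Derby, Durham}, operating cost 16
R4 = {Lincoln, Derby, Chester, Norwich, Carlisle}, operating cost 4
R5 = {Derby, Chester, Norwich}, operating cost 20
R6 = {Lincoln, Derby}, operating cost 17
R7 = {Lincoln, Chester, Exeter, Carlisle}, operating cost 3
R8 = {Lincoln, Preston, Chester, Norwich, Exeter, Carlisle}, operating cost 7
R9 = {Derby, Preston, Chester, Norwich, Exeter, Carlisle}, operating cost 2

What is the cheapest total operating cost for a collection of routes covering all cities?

R2, R9 cover every city at operating cost 3 + 2 = 5.
Any cover uses at least 2 routes; among all covering selections none totals below 5.

5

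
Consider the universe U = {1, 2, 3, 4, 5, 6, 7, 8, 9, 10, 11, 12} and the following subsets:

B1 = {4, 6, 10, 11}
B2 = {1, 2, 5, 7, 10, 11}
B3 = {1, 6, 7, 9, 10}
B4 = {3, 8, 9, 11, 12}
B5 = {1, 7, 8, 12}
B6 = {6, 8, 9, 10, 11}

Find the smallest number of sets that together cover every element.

3

B1, B2, B4 together cover {1, 2, 3, 4, 5, 6, 7, 8, 9, 10, 11, 12} — every element.
No 2 of the 6 sets cover everything (all 15 pairs fall short), so 3 is minimum.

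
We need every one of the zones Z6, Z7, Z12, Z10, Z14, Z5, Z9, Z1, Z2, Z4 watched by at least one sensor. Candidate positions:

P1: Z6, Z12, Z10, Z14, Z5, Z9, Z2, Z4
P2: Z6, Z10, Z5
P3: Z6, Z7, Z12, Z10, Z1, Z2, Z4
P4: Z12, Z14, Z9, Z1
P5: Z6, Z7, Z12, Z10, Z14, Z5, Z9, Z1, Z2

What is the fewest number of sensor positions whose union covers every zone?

P1, P3 together cover {Z6, Z7, Z12, Z10, Z14, Z5, Z9, Z1, Z2, Z4} — every zone.
No single sensor position contains all 10 zones, so 2 is optimal.

2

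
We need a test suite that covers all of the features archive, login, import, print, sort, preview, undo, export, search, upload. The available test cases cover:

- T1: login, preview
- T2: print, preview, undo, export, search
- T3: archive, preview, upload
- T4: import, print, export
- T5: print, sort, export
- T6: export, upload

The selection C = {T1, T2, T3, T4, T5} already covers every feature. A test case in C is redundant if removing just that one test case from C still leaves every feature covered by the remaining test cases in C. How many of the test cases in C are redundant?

Drop T1: login uncovered — not redundant.
Drop T2: undo, search uncovered — not redundant.
Drop T3: archive, upload uncovered — not redundant.
Drop T4: import uncovered — not redundant.
Drop T5: sort uncovered — not redundant.
None of the test cases in C is redundant.

0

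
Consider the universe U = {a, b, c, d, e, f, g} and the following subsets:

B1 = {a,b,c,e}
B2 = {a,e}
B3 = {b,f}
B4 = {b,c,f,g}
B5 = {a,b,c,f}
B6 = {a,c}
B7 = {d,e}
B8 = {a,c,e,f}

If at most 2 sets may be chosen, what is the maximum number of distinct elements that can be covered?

6

Choosing B1, B4 covers {a, b, c, e, f, g} — 6 elements.
No choice of 2 sets does better; here d is left uncovered.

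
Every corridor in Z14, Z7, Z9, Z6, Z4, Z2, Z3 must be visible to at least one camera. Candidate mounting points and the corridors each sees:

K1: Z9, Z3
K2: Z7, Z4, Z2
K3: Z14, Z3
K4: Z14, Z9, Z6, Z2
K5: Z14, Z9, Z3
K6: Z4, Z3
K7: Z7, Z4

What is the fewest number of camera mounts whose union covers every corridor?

3

K1, K2, K4 together cover {Z14, Z7, Z9, Z6, Z4, Z2, Z3} — every corridor.
No 2 of the 7 camera mounts cover everything (all 21 pairs fall short), so 3 is minimum.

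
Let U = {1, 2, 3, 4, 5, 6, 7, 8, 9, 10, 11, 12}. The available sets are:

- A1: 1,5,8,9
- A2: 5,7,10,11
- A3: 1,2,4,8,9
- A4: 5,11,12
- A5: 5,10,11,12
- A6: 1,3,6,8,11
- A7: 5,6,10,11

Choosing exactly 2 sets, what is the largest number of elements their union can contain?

9

Choosing A2, A3 covers {1, 2, 4, 5, 7, 8, 9, 10, 11} — 9 elements.
No choice of 2 sets does better; here 3, 6, 12 are left uncovered.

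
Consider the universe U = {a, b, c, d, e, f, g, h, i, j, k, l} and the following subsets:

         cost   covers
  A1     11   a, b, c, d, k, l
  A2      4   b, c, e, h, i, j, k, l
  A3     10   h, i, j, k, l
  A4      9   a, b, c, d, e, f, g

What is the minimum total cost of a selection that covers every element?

13

A2, A4 cover every element at cost 4 + 9 = 13.
Any cover uses at least 2 sets; among all covering selections none totals below 13.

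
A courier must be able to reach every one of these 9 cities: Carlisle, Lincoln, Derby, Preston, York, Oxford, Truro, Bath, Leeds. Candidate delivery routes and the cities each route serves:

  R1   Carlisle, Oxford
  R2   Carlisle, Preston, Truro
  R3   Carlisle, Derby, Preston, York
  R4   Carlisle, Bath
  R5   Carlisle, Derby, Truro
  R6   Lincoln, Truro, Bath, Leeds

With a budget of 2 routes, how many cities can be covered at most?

8

Choosing R3, R6 covers {Carlisle, Lincoln, Derby, Preston, York, Truro, Bath, Leeds} — 8 cities.
No choice of 2 routes does better; here Oxford is left uncovered.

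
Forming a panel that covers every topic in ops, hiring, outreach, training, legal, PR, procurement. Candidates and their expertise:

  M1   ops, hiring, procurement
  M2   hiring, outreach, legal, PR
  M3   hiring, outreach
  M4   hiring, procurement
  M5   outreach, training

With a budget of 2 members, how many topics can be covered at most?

Choosing M1, M2 covers {ops, hiring, outreach, legal, PR, procurement} — 6 topics.
No choice of 2 members does better; here training is left uncovered.

6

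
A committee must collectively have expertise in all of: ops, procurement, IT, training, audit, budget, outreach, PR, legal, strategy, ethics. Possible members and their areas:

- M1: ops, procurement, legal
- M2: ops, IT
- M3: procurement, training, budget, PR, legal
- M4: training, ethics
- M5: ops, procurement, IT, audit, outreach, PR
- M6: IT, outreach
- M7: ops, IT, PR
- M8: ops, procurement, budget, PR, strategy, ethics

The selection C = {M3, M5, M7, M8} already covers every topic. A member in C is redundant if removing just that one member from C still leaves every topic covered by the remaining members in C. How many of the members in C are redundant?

1

Drop M3: training, legal uncovered — not redundant.
Drop M5: audit, outreach uncovered — not redundant.
Drop M7: the rest still cover every topic — redundant.
Drop M8: strategy, ethics uncovered — not redundant.
1 redundant: M7.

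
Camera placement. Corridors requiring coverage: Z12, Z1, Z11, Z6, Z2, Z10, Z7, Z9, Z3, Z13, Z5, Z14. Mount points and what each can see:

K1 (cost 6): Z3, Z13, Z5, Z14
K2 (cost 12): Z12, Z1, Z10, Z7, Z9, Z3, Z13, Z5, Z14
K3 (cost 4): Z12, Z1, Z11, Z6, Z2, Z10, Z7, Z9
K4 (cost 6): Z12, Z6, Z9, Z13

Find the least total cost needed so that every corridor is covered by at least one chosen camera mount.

10

K1, K3 cover every corridor at cost 6 + 4 = 10.
Any cover uses at least 2 camera mounts; among all covering selections none totals below 10.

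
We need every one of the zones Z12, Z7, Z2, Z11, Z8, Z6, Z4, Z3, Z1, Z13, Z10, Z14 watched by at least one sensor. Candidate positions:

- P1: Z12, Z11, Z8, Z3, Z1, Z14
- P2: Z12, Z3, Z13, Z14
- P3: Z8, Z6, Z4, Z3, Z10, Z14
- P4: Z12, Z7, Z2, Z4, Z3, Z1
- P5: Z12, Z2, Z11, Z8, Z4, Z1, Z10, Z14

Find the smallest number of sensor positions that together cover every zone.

4

P1, P2, P3, P4 together cover {Z12, Z7, Z2, Z11, Z8, Z6, Z4, Z3, Z1, Z13, Z10, Z14} — every zone.
No 3 of the 5 sensor positions cover everything (all 10 triples fall short), so 4 is minimum.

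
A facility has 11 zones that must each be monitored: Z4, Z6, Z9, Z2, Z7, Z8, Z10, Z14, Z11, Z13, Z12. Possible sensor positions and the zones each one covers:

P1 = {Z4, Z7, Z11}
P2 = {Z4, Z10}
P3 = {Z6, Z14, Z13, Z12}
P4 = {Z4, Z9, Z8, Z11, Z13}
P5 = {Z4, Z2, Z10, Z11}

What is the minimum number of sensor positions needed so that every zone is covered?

P1, P3, P4, P5 together cover {Z4, Z6, Z9, Z2, Z7, Z8, Z10, Z14, Z11, Z13, Z12} — every zone.
No 3 of the 5 sensor positions cover everything (all 10 triples fall short), so 4 is minimum.

4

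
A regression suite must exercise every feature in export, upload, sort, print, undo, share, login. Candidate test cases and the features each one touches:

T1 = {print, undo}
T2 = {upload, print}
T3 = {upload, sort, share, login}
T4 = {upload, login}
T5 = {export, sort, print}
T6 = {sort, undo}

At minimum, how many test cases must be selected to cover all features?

T1, T3, T5 together cover {export, upload, sort, print, undo, share, login} — every feature.
No 2 of the 6 test cases cover everything (all 15 pairs fall short), so 3 is minimum.

3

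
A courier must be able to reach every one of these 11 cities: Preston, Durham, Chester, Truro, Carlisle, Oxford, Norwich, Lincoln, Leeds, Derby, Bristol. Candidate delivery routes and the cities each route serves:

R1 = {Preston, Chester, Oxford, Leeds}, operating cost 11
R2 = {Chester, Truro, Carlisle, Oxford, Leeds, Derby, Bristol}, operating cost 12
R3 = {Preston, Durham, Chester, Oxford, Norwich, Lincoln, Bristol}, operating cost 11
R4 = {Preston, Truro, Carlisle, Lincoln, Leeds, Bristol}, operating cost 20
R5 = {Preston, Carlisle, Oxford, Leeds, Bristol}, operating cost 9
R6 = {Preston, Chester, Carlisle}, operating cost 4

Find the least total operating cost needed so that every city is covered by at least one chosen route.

23

R2, R3 cover every city at operating cost 12 + 11 = 23.
Any cover uses at least 2 routes; among all covering selections none totals below 23.
Greedy by coverage-per-operating cost would pick R6, R3, R2 for 27 — worse than the optimum 23.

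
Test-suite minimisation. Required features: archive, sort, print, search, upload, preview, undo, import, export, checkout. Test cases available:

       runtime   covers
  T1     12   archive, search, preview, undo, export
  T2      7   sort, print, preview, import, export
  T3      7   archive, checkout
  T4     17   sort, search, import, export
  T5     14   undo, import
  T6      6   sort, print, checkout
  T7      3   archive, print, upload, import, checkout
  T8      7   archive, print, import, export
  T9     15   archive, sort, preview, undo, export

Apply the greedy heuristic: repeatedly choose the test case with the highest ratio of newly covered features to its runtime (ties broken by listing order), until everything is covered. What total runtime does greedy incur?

22

Pick 1: T7 adds 5 new (archive, print, upload, import, checkout) at runtime 3 (ratio 5/3).
Pick 2: T2 adds 3 new (sort, preview, export) at runtime 7 (ratio 3/7).
Pick 3: T1 adds 2 new (search, undo) at runtime 12 (ratio 2/12).
Greedy total runtime: 3 + 7 + 12 = 22. (The true optimum is 21, so greedy overshoots here.)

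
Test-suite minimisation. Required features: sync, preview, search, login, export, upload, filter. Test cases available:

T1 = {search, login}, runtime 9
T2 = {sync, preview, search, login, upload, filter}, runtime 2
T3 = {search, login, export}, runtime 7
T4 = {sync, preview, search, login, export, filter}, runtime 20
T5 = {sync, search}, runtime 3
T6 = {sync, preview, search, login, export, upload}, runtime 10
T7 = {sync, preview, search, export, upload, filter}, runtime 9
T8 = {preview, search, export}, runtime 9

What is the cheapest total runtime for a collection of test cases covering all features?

9

T2, T3 cover every feature at runtime 2 + 7 = 9.
Any cover uses at least 2 test cases; among all covering selections none totals below 9.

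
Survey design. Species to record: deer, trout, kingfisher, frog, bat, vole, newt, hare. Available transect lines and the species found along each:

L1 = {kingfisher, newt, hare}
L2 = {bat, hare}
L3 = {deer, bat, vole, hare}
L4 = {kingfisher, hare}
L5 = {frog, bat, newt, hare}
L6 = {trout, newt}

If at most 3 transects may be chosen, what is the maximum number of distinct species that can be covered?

Choosing L1, L3, L5 covers {deer, kingfisher, frog, bat, vole, newt, hare} — 7 species.
No choice of 3 transects does better; here trout is left uncovered.

7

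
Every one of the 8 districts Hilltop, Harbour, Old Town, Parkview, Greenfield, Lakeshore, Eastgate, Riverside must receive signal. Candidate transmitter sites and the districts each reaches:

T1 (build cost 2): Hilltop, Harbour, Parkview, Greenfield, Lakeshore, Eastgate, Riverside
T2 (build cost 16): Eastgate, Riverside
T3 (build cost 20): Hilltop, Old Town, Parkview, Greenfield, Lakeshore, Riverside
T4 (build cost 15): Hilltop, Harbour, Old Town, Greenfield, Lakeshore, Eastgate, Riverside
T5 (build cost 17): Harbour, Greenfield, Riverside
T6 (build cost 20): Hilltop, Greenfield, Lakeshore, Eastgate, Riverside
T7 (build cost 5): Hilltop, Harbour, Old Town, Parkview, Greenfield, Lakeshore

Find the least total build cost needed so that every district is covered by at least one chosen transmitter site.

7

T1, T7 cover every district at build cost 2 + 5 = 7.
Any cover uses at least 2 transmitter sites; among all covering selections none totals below 7.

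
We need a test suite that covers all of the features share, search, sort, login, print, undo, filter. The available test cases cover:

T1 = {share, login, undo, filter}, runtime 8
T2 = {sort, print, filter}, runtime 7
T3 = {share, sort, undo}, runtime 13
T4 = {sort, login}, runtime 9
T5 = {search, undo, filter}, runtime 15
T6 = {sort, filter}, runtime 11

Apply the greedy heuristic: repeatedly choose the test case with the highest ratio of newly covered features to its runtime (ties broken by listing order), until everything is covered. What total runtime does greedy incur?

30

Pick 1: T1 adds 4 new (share, login, undo, filter) at runtime 8 (ratio 4/8).
Pick 2: T2 adds 2 new (sort, print) at runtime 7 (ratio 2/7).
Pick 3: T5 adds 1 new (search) at runtime 15 (ratio 1/15).
Greedy total runtime: 8 + 7 + 15 = 30.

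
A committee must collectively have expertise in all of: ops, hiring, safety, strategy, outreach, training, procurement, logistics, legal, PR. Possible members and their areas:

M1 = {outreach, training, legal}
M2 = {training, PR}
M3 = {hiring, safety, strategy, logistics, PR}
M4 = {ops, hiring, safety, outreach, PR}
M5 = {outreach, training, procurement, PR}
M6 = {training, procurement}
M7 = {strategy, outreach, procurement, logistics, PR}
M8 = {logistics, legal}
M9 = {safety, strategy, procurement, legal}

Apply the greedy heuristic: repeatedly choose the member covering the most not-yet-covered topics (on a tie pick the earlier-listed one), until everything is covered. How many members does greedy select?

Pick 1: M3 covers 5 new topics (hiring, safety, strategy, logistics, PR).
Pick 2: M1 covers 3 new topics (outreach, training, legal).
Pick 3: M4 covers 1 new topics (ops).
Pick 4: M5 covers 1 new topics (procurement).
Greedy uses 4 members. (The true minimum is 3.)

4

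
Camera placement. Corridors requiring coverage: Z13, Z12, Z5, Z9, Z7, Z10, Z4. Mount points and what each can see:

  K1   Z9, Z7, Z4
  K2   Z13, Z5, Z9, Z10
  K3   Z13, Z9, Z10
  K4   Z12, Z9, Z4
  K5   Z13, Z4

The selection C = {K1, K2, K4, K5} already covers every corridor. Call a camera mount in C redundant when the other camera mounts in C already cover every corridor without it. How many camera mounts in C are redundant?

1

Drop K1: Z7 uncovered — not redundant.
Drop K2: Z5, Z10 uncovered — not redundant.
Drop K4: Z12 uncovered — not redundant.
Drop K5: the rest still cover every corridor — redundant.
1 redundant: K5.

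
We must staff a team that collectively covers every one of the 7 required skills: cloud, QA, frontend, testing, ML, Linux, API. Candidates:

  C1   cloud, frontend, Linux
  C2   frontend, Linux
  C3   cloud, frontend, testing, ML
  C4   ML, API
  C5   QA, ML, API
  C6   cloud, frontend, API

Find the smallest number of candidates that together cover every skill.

3

C1, C3, C5 together cover {cloud, QA, frontend, testing, ML, Linux, API} — every skill.
No 2 of the 6 candidates cover everything (all 15 pairs fall short), so 3 is minimum.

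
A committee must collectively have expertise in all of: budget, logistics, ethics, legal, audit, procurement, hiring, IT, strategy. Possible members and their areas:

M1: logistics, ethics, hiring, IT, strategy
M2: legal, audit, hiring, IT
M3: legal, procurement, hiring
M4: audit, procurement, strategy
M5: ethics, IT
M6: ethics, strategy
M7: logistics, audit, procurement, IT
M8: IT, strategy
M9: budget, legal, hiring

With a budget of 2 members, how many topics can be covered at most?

7

Choosing M1, M2 covers {logistics, ethics, legal, audit, hiring, IT, strategy} — 7 topics.
No choice of 2 members does better; here budget, procurement are left uncovered.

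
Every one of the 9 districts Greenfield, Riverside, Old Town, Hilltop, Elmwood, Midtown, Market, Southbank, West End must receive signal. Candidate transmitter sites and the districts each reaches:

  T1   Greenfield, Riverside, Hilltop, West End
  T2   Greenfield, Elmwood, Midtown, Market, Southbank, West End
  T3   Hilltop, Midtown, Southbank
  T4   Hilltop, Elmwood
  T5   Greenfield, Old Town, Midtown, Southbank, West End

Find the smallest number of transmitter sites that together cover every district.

3

T1, T2, T5 together cover {Greenfield, Riverside, Old Town, Hilltop, Elmwood, Midtown, Market, Southbank, West End} — every district.
No 2 of the 5 transmitter sites cover everything (all 10 pairs fall short), so 3 is minimum.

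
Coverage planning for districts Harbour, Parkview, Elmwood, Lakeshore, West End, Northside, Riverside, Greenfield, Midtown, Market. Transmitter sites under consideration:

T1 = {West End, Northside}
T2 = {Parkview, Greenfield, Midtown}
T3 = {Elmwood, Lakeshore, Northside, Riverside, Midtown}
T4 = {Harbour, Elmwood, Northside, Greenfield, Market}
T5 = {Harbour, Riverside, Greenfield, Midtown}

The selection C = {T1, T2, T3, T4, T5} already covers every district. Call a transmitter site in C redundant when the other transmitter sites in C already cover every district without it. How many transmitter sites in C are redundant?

1

Drop T1: West End uncovered — not redundant.
Drop T2: Parkview uncovered — not redundant.
Drop T3: Lakeshore uncovered — not redundant.
Drop T4: Market uncovered — not redundant.
Drop T5: the rest still cover every district — redundant.
1 redundant: T5.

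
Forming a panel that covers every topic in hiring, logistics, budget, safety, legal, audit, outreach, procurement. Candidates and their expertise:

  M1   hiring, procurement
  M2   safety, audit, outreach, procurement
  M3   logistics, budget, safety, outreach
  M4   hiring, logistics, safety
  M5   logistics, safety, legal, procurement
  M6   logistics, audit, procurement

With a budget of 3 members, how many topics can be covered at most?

Choosing M1, M2, M3 covers {hiring, logistics, budget, safety, audit, outreach, procurement} — 7 topics.
No choice of 3 members does better; here legal is left uncovered.

7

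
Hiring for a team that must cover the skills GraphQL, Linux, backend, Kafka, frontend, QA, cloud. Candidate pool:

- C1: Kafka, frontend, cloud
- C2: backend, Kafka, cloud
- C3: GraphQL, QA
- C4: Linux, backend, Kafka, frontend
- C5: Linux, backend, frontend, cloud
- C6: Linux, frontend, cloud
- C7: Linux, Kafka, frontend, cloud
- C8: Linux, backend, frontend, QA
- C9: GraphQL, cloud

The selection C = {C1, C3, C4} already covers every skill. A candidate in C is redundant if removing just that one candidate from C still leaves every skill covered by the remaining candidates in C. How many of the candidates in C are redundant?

Drop C1: cloud uncovered — not redundant.
Drop C3: GraphQL, QA uncovered — not redundant.
Drop C4: Linux, backend uncovered — not redundant.
None of the candidates in C is redundant.

0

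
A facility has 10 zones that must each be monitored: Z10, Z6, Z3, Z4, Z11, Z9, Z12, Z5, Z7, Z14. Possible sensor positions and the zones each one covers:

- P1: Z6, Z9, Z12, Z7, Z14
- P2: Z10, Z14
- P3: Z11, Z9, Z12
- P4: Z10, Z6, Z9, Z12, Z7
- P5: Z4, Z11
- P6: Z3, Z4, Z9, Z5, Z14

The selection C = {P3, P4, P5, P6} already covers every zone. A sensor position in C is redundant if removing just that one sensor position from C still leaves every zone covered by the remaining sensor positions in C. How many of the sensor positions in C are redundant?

2

Drop P3: the rest still cover every zone — redundant.
Drop P4: Z10, Z6, Z7 uncovered — not redundant.
Drop P5: the rest still cover every zone — redundant.
Drop P6: Z3, Z5, Z14 uncovered — not redundant.
2 redundant: P3, P5.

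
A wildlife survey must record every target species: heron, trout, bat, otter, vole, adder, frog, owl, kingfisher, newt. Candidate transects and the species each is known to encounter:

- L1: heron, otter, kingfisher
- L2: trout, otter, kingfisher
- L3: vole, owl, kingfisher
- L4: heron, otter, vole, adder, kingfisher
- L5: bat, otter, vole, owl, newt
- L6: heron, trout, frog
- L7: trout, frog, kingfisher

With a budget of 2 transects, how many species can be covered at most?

Choosing L4, L5 covers {heron, bat, otter, vole, adder, owl, kingfisher, newt} — 8 species.
No choice of 2 transects does better; here trout, frog are left uncovered.

8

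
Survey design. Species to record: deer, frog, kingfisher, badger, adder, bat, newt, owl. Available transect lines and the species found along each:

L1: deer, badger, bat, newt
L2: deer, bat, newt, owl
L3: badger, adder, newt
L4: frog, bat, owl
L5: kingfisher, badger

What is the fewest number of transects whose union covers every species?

4

L1, L3, L4, L5 together cover {deer, frog, kingfisher, badger, adder, bat, newt, owl} — every species.
No 3 of the 5 transects cover everything (all 10 triples fall short), so 4 is minimum.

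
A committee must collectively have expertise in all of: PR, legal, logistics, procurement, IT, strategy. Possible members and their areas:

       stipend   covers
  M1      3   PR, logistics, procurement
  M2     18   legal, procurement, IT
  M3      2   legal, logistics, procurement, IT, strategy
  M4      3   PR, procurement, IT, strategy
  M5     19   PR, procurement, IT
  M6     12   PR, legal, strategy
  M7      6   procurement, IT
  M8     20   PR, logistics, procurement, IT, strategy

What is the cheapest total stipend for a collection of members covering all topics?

5

M1, M3 cover every topic at stipend 3 + 2 = 5.
Any cover uses at least 2 members; among all covering selections none totals below 5.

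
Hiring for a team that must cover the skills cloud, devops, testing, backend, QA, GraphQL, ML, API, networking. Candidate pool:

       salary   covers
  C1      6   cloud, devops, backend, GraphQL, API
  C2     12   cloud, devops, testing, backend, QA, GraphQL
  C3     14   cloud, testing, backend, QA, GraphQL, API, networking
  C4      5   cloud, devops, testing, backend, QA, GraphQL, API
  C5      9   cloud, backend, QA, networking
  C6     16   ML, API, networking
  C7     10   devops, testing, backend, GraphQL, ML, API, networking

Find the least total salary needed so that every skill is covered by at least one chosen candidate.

15

C4, C7 cover every skill at salary 5 + 10 = 15.
Any cover uses at least 2 candidates; among all covering selections none totals below 15.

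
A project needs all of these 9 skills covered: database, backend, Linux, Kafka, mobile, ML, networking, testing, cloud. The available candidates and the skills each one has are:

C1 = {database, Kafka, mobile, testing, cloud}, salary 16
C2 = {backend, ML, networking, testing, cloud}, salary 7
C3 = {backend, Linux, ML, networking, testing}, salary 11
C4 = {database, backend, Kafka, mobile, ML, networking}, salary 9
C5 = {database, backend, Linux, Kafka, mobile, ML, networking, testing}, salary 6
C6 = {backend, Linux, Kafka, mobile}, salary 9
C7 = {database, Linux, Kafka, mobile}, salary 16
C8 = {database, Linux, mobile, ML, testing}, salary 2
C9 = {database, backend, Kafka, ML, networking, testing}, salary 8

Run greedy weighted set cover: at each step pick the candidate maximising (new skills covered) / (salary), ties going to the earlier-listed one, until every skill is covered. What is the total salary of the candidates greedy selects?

15

Pick 1: C8 adds 5 new (database, Linux, mobile, ML, testing) at salary 2 (ratio 5/2).
Pick 2: C5 adds 3 new (backend, Kafka, networking) at salary 6 (ratio 3/6).
Pick 3: C2 adds 1 new (cloud) at salary 7 (ratio 1/7).
Greedy total salary: 2 + 6 + 7 = 15. (The true optimum is 13, so greedy overshoots here.)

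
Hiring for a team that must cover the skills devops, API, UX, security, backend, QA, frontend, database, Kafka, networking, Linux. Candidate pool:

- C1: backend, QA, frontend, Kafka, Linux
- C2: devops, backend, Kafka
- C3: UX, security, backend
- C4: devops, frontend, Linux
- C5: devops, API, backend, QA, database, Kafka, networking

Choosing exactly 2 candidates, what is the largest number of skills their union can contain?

9

Choosing C1, C5 covers {devops, API, backend, QA, frontend, database, Kafka, networking, Linux} — 9 skills.
No choice of 2 candidates does better; here UX, security are left uncovered.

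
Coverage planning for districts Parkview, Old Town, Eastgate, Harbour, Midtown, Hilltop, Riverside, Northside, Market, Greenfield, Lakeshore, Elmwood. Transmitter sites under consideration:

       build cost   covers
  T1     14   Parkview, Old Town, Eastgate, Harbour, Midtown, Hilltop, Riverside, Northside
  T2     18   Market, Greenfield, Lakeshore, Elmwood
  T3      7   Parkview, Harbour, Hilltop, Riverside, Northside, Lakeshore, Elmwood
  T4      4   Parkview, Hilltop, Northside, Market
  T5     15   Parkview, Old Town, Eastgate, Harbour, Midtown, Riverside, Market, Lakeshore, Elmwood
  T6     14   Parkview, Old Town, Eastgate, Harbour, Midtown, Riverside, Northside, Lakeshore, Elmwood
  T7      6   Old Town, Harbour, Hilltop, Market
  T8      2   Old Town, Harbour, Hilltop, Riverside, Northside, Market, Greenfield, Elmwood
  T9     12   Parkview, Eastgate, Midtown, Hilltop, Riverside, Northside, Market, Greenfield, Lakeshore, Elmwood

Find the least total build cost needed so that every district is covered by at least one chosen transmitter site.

14

T8, T9 cover every district at build cost 2 + 12 = 14.
Any cover uses at least 2 transmitter sites; among all covering selections none totals below 14.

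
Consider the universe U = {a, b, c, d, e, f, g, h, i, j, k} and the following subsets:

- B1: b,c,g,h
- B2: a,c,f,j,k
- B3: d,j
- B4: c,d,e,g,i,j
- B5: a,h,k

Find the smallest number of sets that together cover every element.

B1, B2, B4 together cover {a, b, c, d, e, f, g, h, i, j, k} — every element.
No 2 of the 5 sets cover everything (all 10 pairs fall short), so 3 is minimum.

3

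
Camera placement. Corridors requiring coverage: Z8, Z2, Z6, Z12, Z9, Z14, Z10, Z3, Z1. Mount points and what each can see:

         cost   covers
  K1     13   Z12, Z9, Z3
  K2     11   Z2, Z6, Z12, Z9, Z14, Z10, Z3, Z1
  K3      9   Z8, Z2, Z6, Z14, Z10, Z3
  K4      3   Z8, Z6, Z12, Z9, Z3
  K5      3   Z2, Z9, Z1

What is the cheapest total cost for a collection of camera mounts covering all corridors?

14

K2, K4 cover every corridor at cost 11 + 3 = 14.
Any cover uses at least 2 camera mounts; among all covering selections none totals below 14.
Greedy by coverage-per-cost would pick K4, K5, K3 for 15 — worse than the optimum 14.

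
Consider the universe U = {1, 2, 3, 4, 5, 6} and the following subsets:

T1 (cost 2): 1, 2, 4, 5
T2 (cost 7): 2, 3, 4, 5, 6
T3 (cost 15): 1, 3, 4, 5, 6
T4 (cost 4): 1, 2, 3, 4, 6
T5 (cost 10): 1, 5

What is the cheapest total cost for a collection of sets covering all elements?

6

T1, T4 cover every element at cost 2 + 4 = 6.
Any cover uses at least 2 sets; among all covering selections none totals below 6.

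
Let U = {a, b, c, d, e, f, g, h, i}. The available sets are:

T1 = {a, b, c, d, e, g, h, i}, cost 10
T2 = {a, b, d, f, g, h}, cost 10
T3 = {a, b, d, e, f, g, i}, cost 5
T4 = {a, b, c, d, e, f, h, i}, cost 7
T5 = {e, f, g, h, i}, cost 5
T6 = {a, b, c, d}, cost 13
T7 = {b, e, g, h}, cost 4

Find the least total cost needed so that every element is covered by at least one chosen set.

11

T4, T7 cover every element at cost 7 + 4 = 11.
Any cover uses at least 2 sets; among all covering selections none totals below 11.
Greedy by coverage-per-cost would pick T3, T4 for 12 — worse than the optimum 11.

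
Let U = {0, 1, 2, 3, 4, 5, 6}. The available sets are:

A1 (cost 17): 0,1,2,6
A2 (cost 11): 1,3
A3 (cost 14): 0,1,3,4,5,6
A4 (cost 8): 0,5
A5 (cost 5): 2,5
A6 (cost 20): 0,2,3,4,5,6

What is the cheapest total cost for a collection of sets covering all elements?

19

A3, A5 cover every element at cost 14 + 5 = 19.
Any cover uses at least 2 sets; among all covering selections none totals below 19.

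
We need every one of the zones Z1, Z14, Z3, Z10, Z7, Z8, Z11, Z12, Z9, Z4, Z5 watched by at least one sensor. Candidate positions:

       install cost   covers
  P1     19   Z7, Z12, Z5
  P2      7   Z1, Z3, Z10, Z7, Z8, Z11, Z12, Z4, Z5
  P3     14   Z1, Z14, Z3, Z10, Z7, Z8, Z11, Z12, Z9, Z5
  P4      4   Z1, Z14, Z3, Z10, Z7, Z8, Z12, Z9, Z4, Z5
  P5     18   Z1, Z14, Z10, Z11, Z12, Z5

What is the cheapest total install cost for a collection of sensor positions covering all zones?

11

P2, P4 cover every zone at install cost 7 + 4 = 11.
Any cover uses at least 2 sensor positions; among all covering selections none totals below 11.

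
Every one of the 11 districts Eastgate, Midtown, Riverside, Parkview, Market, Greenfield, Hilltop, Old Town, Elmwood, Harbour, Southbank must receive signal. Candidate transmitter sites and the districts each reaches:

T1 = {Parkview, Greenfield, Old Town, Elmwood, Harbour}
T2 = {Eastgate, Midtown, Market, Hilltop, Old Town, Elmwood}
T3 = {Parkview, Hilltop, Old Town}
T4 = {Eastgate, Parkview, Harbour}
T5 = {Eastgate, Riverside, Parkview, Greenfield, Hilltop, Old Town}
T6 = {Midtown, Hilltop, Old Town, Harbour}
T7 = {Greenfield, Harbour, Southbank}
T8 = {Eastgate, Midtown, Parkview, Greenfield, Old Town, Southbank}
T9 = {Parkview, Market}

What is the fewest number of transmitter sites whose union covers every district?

3

T2, T5, T7 together cover {Eastgate, Midtown, Riverside, Parkview, Market, Greenfield, Hilltop, Old Town, Elmwood, Harbour, Southbank} — every district.
No 2 of the 9 transmitter sites cover everything (all 36 pairs fall short), so 3 is minimum.
Greedy (largest uncovered first) would take T2, T1, T5, T7 — 4 transmitter sites — but 3 suffice.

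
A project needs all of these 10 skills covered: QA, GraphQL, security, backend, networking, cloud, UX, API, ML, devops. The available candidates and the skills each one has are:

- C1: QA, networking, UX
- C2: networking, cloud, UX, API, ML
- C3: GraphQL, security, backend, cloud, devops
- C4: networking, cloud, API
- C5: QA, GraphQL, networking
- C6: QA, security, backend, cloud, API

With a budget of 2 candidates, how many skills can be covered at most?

Choosing C2, C3 covers {GraphQL, security, backend, networking, cloud, UX, API, ML, devops} — 9 skills.
No choice of 2 candidates does better; here QA is left uncovered.

9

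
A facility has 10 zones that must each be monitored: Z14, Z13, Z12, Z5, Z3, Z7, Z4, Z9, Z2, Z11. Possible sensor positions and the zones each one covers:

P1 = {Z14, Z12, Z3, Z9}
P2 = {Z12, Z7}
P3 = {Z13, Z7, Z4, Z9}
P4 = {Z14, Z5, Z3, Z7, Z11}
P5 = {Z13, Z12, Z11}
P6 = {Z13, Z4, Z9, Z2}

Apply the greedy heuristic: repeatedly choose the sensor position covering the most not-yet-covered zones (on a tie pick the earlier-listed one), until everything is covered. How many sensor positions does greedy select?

3

Pick 1: P4 covers 5 new zones (Z14, Z5, Z3, Z7, Z11).
Pick 2: P6 covers 4 new zones (Z13, Z4, Z9, Z2).
Pick 3: P1 covers 1 new zones (Z12).
Greedy uses 3 sensor positions.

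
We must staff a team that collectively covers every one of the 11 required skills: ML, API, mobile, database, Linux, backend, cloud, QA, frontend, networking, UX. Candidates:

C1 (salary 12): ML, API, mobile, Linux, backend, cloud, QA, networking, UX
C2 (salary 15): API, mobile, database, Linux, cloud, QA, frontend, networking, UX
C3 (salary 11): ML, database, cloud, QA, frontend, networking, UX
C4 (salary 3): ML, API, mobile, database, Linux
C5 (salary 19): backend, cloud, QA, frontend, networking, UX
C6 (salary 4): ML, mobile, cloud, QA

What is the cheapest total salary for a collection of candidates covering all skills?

C4, C5 cover every skill at salary 3 + 19 = 22.
Any cover uses at least 2 candidates; among all covering selections none totals below 22.

22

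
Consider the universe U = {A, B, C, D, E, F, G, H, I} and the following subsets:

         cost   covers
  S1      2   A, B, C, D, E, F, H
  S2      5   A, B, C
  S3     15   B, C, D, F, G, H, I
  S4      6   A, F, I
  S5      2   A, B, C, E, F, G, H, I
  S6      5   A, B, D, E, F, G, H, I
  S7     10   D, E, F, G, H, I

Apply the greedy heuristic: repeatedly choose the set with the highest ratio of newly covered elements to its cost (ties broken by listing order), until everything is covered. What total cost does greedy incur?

4

Pick 1: S5 adds 8 new (A, B, C, E, F, G, H, I) at cost 2 (ratio 8/2).
Pick 2: S1 adds 1 new (D) at cost 2 (ratio 1/2).
Greedy total cost: 2 + 2 = 4.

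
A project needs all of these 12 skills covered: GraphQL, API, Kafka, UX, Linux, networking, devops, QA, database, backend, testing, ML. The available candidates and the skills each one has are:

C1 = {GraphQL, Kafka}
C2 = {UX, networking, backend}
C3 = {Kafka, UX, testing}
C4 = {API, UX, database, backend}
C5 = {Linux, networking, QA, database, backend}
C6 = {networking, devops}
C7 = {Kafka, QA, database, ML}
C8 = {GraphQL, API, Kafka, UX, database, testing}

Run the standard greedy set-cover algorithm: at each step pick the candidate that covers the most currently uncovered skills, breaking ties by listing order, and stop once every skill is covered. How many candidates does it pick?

Pick 1: C8 covers 6 new skills (GraphQL, API, Kafka, UX, database, testing).
Pick 2: C5 covers 4 new skills (Linux, networking, QA, backend).
Pick 3: C6 covers 1 new skills (devops).
Pick 4: C7 covers 1 new skills (ML).
Greedy uses 4 candidates.

4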